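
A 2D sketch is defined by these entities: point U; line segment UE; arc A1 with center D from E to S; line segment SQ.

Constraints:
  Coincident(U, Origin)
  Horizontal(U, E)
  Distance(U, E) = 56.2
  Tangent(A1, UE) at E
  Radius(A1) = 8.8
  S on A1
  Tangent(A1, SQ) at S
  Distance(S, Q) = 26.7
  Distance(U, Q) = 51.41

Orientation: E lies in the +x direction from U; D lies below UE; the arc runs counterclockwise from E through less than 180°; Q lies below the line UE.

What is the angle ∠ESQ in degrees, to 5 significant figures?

143.14°

Checks: |DS| = 8.800 ✓; ∠(DS, SQ) = 90.00° ✓; |SQ| = 26.70 ✓; |UQ| = 51.41 ✓.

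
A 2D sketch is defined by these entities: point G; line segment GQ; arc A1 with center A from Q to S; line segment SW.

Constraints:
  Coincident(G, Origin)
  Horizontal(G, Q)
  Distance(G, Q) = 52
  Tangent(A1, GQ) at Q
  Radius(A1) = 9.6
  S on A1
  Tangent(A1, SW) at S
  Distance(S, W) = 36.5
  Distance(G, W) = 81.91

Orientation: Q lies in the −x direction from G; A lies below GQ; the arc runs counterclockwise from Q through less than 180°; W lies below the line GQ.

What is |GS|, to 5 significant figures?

61.782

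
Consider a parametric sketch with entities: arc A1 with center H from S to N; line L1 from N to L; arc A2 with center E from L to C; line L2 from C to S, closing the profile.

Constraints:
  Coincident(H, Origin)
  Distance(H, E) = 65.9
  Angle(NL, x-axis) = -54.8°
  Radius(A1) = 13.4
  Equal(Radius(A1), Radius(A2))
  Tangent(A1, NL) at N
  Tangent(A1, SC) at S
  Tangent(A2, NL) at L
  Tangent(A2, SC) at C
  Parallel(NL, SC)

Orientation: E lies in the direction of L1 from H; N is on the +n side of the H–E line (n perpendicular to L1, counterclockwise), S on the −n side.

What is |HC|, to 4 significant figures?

67.25

The slot axis is L1's direction at -54.8°, so u = (cos -54.8°, sin -54.8°) = (0.5764, -0.8171) and n = (−sin -54.8°, cos -54.8°) = (0.8171, 0.5764). H is at the origin and E lies 65.9 along u from H, so E = 65.9·u = (37.99, -53.85). Tangency of A1 to both parallel lines with radius 13.4 puts N and S at H ± 13.4·n: N = (10.95, 7.724), S = (-10.95, -7.724). Equal radii place L and C the same way about E: L = E + 13.4·n = (48.94, -46.13), C = E − 13.4·n = (27.04, -61.57). Then |HC| = |C − H| = 67.25.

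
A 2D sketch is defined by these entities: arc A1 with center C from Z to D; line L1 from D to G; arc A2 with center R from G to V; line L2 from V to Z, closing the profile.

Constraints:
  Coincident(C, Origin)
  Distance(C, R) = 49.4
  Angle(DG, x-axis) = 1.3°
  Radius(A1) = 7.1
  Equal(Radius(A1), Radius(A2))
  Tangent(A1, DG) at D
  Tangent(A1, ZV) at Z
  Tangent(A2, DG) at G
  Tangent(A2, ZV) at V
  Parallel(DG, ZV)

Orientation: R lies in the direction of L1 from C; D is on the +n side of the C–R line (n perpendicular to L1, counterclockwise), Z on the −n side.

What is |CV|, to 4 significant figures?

49.91

The slot axis is L1's direction at 1.3°, so u = (cos 1.3°, sin 1.3°) = (0.9997, 0.02269) and n = (−sin 1.3°, cos 1.3°) = (-0.02269, 0.9997). C is at the origin and R lies 49.4 along u from C, so R = 49.4·u = (49.39, 1.121). Tangency of A1 to both parallel lines with radius 7.1 puts D and Z at C ± 7.1·n: D = (-0.1611, 7.098), Z = (0.1611, -7.098). Equal radii place G and V the same way about R: G = R + 7.1·n = (49.23, 8.219), V = R − 7.1·n = (49.55, -5.977). Then |CV| = |V − C| = 49.91.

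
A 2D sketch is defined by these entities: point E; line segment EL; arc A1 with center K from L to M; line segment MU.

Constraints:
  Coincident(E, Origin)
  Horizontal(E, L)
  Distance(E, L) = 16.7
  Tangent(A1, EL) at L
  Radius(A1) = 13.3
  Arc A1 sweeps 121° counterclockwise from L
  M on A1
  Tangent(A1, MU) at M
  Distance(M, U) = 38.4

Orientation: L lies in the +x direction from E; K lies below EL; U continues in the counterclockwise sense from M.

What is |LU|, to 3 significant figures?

53.7

E is at the origin; EL is horizontal with |EL| = 16.7 and L on the +x side, so L = (16.7, 0.00). Tangency of A1 to EL means the radius KL is perpendicular to EL, so K = L + (0, -13.3) = (16.7, -13.3). On A1, L sits at bearing 90° from K; a 121° counterclockwise sweep puts M at bearing 211°, so M = K + 13.3·(cos 211°, sin 211°) = (5.30, -20.2). Since A1 is tangent to MU there, KM ⟂ MU, so MU runs along (−sin 211°, cos 211°); with |MU| = 38.4, U = (25.1, -53.1). Then |LU| = |U − L| = 53.7.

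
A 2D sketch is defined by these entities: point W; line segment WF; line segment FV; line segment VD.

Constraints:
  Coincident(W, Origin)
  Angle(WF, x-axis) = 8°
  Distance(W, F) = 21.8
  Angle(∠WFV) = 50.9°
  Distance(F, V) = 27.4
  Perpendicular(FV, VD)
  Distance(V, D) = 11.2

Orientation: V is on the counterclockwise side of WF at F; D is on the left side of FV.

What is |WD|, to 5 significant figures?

14.800

W is at the origin; WF runs at 8.0° with length 21.8, so F = 21.8·(cos 8.0°, sin 8.0°) = (21.588, 3.0340). ∠WFV = 50.9°, so FV runs at 8.0° + (180° − 50.9°) = 137.10° from the x-axis; with |FV| = 27.4, V = F + 27.4·(cos 137.10°, sin 137.10°) = (1.5162, 21.686). FV is perpendicular to VD; with |VD| = 11.2 on the left of FV, D = V + 11.2·(-0.68072, -0.73254) = (-6.1079, 13.481). Then |WD| = |D − W| = 14.800.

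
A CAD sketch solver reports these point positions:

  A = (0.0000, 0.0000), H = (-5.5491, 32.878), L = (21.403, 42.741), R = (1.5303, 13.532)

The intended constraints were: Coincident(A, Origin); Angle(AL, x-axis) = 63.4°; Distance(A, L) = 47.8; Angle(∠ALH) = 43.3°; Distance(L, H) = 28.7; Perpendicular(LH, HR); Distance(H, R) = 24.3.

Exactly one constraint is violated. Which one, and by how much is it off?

Distance(H, R) = 24.3 — off by 3.70.

A = (0.00, 0.00) ✓; AL at 63.40° ✓; |AL| = 47.80 ✓; ∠ALH = 43.30° ✓; |LH| = 28.70 ✓; ∠(LH, HR) = 90.00° ✓; |HR| = 20.60 ✗.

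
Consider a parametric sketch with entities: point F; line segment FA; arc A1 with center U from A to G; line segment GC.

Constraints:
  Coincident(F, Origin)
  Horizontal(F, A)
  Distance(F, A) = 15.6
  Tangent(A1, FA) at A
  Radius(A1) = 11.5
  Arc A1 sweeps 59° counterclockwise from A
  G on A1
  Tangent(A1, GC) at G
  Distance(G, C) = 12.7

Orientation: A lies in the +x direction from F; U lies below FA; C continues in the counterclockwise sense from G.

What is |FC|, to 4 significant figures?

16.48

F is at the origin; F and A share the same y with |FA| = 15.6 and A on the +x side, so A = (15.60, 0.000). Since A1 is tangent to FA there, UA ⟂ FA, so U = A + (0, -11.5) = (15.60, -11.50). On A1, A sits at bearing 90° from U; a 59° counterclockwise sweep puts G at bearing 149°, so G = U + 11.5·(cos 149°, sin 149°) = (5.743, -5.577). The tangent condition forces UG to be normal to GC, so GC runs along (−sin 149°, cos 149°); with |GC| = 12.7, C = (-0.7984, -16.46). Then |FC| = |C − F| = 16.48.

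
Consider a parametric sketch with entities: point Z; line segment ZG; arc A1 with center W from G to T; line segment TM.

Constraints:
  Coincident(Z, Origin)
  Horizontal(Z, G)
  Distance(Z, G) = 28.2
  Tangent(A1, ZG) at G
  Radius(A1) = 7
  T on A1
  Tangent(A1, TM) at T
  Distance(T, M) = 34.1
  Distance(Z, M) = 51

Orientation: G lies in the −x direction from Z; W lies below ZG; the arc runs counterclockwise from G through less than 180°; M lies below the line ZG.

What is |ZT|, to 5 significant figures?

36.042

Z is at the origin; Z and G share the same y with |ZG| = 28.2 and G on the −x side, so G = (-28.200, 0.0000). Since A1 is tangent to ZG there, WG ⟂ ZG, so W = G + (0, -7) = (-28.200, -7.0000). Since WT ⟂ TM (tangency), |WM| = √(7.0² + 34.1²) = 34.811 regardless of where T sits on A1. So M lies on both circle(Z, 51.0) and circle(W, 34.811); the below-ZG intersection is M = (-29.225, -41.796). T is the foot of the tangent from M: T = (-35.095, -8.2051).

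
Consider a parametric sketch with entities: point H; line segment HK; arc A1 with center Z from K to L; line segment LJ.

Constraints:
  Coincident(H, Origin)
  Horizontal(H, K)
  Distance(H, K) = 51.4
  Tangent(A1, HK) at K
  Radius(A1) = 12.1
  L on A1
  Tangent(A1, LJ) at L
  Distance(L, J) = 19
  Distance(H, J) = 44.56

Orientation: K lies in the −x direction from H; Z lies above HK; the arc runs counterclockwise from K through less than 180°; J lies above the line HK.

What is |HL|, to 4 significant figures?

40.71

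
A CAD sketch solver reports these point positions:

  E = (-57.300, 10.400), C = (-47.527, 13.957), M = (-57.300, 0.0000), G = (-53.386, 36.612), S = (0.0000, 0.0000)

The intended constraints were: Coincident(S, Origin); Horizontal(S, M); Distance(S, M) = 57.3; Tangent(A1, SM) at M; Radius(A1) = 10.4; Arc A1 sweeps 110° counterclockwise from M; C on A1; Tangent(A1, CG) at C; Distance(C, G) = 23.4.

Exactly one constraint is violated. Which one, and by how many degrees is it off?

Tangent(A1, CG) at C — off by 5.50°.

S = (0.00, 0.00) ✓; S.y = 0.00, M.y = 0.00 ✓; |SM| = 57.30 ✓; ∠(EM, MS) = 90.00° ✓; |EM| = 10.40 ✓; bearing(E→C) − bearing(E→M) = 110.0° ✓; |EC| = 10.40 ✓; ∠(EC, CG) = 95.50° ✗; |CG| = 23.40 ✓.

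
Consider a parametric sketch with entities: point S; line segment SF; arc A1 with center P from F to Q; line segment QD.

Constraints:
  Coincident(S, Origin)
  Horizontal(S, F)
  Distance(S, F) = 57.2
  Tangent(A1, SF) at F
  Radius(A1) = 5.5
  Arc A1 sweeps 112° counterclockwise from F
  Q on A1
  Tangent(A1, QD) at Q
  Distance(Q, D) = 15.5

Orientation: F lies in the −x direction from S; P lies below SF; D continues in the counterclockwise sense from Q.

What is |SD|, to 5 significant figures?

60.601

S is at the origin; SF is horizontal with |SF| = 57.2 and F on the −x side, so F = (-57.200, 0.0000). Tangency of A1 to SF means the radius PF is perpendicular to SF, so P = F + (0, -5.5) = (-57.200, -5.5000). On A1, F sits at bearing 90° from P; a 112° counterclockwise sweep puts Q at bearing 202°, so Q = P + 5.5·(cos 202°, sin 202°) = (-62.300, -7.5603). The tangent condition forces PQ to be normal to QD, so QD runs along (−sin 202°, cos 202°); with |QD| = 15.5, D = (-56.493, -21.932). Then |SD| = |D − S| = 60.601.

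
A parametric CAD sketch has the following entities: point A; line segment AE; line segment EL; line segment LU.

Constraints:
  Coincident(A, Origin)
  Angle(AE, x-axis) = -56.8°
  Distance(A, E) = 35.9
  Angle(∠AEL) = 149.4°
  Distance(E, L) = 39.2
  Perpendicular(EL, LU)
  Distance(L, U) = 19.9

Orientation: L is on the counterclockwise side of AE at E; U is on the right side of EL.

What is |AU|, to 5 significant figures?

79.821

∠AEL = 149.4°, so EL runs at -56.8° + (180° − 149.4°) = -26.200° from the x-axis; with |EL| = 39.2, L = E + 39.2·(cos -26.200°, sin -26.200°) = (54.830, -47.347). EL is perpendicular to LU; with |LU| = 19.9 on the right of EL, U = L + 19.9·(-0.44151, -0.89726) = (46.044, -65.202). Then |AU| = |U − A| = 79.821.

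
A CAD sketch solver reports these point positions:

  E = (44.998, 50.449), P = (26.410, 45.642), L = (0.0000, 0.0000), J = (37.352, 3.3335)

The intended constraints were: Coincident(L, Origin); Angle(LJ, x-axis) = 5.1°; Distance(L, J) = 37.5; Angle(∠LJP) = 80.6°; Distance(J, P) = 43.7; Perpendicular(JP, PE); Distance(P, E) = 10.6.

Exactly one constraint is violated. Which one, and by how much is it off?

Distance(P, E) = 10.6 — off by 8.60.

L = (0.00, 0.00) ✓; LJ at 5.100° ✓; |LJ| = 37.50 ✓; ∠LJP = 80.60° ✓; |JP| = 43.70 ✓; ∠(JP, PE) = 90.00° ✓; |PE| = 19.20 ✗.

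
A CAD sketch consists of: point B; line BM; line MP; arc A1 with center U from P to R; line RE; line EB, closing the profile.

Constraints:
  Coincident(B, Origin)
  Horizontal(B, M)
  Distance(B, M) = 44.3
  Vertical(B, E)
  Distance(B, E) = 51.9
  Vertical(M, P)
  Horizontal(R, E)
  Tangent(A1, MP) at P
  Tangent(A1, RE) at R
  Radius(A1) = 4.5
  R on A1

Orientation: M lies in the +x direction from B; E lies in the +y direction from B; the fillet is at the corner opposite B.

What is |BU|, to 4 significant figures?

61.89

BE is vertical with |BE| = 51.9 and E on the +y side, so E = (0.000, 51.90). The virtual corner opposite B is at (44.30, 51.90). Since A1 is tangent to MP there, UP ⟂ MP and since A1 is tangent to RE there, UR ⟂ RE, with radius 4.5, so the center U sits 4.5 in from both sides at U = (39.80, 47.40). Then |BU| = |U − B| = 61.89.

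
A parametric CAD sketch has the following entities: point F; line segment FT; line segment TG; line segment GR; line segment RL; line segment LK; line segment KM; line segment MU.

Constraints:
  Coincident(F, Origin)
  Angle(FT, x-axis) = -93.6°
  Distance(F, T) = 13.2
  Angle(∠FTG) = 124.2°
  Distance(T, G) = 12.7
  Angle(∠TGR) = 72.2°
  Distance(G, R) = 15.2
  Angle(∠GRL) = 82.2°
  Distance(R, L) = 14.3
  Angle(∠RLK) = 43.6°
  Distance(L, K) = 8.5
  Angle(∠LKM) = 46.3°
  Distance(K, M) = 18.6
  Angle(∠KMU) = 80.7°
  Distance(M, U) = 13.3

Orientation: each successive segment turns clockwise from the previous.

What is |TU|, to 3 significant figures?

21.6

∠LKM = 46.3° gives KM at 94.9° from the x-axis; with |KM| = 18.6, M = (-8.09, 8.59). ∠KMU = 80.7° gives MU at -4.40° from the x-axis; with |MU| = 13.3, U = (5.17, 7.57). Then |TU| = |U − T| = 21.6.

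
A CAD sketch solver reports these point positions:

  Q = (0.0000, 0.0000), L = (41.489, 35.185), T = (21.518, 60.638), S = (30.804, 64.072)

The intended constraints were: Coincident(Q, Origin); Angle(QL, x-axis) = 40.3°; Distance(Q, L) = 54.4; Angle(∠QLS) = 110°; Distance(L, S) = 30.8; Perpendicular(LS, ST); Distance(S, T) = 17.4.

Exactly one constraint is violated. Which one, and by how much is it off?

Distance(S, T) = 17.4 — off by 7.50.

Q = (0.00, 0.00) ✓; QL at 40.30° ✓; |QL| = 54.40 ✓; ∠QLS = 110.0° ✓; |LS| = 30.80 ✓; ∠(LS, ST) = 90.00° ✓; |ST| = 9.901 ✗.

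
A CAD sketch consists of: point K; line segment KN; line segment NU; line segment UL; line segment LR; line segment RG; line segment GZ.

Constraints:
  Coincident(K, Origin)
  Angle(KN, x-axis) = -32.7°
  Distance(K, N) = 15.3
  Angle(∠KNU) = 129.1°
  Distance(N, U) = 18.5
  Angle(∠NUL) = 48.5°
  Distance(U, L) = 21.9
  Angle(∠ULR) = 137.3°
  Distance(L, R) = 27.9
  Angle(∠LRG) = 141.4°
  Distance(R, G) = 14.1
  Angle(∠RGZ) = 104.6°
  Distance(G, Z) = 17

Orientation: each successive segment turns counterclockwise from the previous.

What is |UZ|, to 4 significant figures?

49.02

K is at the origin; KN runs at -32.7° with length 15.3, so N = (12.88, -8.266). ∠KNU = 129.1° gives NU at 18.20° from the x-axis; with |NU| = 18.5, U = (30.45, -2.487). ∠NUL = 48.5° gives UL at 149.7° from the x-axis; with |UL| = 21.9, L = (11.54, 8.562). ∠ULR = 137.3° gives LR at -167.6° from the x-axis; with |LR| = 27.9, R = (-15.71, 2.571). ∠LRG = 141.4° gives RG at -129.0° from the x-axis; with |RG| = 14.1, G = (-24.58, -8.387). ∠RGZ = 104.6° gives GZ at -53.60° from the x-axis; with |GZ| = 17.0, Z = (-14.49, -22.07). Then |UZ| = |Z − U| = 49.02.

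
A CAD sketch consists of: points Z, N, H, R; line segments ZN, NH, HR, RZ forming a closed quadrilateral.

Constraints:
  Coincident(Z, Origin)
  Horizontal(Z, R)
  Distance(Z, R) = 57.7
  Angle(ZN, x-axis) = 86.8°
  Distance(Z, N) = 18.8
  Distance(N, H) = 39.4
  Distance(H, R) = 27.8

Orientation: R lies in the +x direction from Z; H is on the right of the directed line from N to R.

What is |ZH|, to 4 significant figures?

31.61

Z is at the origin; Z and R share the same y with |ZR| = 57.7 and R in +x, so R = (57.7, 0). ZN runs at 86.8° with |ZN| = 18.8, so N = (1.049, 18.77). H is determined by |NH| = 39.4 and |HR| = 27.8 together: it lies at the intersection of circle(N, 39.4) and circle(R, 27.8). With |NR| = 59.68, the foot of the radical line on NR is 36.37 from N and the perpendicular offset is √(39.4² − 36.37²) = 15.15. Taking the right-of-NR solution: H = (30.81, -7.051).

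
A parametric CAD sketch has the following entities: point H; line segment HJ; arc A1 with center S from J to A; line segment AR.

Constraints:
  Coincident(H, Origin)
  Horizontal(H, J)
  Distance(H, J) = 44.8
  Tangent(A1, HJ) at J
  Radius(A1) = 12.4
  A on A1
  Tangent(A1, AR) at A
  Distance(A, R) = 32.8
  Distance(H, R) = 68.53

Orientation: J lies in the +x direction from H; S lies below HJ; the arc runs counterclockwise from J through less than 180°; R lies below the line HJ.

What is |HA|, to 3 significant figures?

38.6

Checks: ∠(SJ, JH) = 90.00° ✓; |SJ| = 12.40 ✓; |SA| = 12.40 ✓; ∠(SA, AR) = 90.00° ✓; |AR| = 32.80 ✓; |HR| = 68.53 ✓.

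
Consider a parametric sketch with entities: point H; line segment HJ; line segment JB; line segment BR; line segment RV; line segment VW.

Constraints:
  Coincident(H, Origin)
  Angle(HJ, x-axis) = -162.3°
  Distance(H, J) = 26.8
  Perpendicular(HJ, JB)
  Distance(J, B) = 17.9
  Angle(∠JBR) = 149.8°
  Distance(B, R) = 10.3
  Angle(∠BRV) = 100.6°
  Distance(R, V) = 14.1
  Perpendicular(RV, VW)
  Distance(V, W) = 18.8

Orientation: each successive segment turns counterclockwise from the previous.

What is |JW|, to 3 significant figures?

12.9

H is at the origin; HJ runs at -162.3° with length 26.8, so J = (-25.5, -8.15). The perpendicularity gives JB at right angles to HJ, so JB runs at -72.3°; with |JB| = 17.9, B = (-20.1, -25.2). ∠JBR = 149.8° gives BR at -42.1° from the x-axis; with |BR| = 10.3, R = (-12.4, -32.1). ∠BRV = 100.6° gives RV at 37.3° from the x-axis; with |RV| = 14.1, V = (-1.23, -23.6). RV ⟂ VW, so VW runs at 127°; with |VW| = 18.8, W = (-12.6, -8.61). Then |JW| = |W − J| = 12.9.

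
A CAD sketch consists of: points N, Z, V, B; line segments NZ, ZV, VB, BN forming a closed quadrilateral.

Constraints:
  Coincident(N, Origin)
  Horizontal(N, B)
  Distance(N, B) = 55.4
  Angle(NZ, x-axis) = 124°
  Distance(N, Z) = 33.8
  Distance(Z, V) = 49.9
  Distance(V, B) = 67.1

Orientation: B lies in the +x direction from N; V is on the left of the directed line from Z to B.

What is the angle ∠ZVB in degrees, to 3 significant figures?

84.1°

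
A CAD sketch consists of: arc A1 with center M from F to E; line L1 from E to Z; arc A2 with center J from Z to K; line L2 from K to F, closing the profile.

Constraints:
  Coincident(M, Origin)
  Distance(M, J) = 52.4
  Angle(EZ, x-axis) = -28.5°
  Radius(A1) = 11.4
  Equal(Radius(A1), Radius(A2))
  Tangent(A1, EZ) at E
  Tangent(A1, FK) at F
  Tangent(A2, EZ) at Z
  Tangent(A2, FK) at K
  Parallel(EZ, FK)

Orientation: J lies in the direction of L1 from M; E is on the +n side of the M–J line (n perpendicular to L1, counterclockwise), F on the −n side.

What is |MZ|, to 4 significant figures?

53.63

Tangency of A1 to both parallel lines with radius 11.4 puts E and F at M ± 11.4·n: E = (5.440, 10.02), F = (-5.440, -10.02). Equal radii place Z and K the same way about J: Z = J + 11.4·n = (51.49, -14.98), K = J − 11.4·n = (40.61, -35.02). Then |MZ| = |Z − M| = 53.63.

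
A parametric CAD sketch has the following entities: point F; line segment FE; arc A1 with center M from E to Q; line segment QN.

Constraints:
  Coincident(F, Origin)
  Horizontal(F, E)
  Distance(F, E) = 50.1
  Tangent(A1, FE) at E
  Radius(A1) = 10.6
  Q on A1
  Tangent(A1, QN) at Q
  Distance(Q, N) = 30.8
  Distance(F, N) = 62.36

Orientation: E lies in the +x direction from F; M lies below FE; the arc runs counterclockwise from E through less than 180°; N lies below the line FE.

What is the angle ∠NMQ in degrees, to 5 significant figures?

71.009°

Checks: |MQ| = 10.60 ✓; ∠(MQ, QN) = 90.00° ✓; |QN| = 30.80 ✓; |FN| = 62.36 ✓.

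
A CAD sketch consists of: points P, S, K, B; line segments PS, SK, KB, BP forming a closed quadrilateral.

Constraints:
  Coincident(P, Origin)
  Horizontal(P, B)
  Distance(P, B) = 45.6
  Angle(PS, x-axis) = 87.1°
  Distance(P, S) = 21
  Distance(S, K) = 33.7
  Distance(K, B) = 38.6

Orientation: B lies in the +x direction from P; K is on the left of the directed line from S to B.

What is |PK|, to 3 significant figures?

47.6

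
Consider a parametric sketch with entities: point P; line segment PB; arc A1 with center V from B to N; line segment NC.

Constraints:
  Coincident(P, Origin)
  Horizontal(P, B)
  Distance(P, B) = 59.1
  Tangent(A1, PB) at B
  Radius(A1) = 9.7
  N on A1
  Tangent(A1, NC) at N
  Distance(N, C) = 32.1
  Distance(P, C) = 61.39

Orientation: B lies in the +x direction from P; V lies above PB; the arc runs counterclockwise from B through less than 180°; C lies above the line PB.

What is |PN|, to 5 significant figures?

68.434

P is at the origin; P and B share the same y with |PB| = 59.1 and B on the +x side, so B = (59.100, 0.0000). Tangency of A1 to PB means the radius VB is perpendicular to PB, so V = B + (0, 9.7) = (59.100, 9.7000). Since VN ⟂ NC (tangency), |VC| = √(9.7² + 32.1²) = 33.534 regardless of where N sits on A1. So C lies on both circle(P, 61.39) and circle(V, 33.534); the above-PB intersection is C = (46.055, 40.592). N is the foot of the tangent from C: N = (66.562, 15.897).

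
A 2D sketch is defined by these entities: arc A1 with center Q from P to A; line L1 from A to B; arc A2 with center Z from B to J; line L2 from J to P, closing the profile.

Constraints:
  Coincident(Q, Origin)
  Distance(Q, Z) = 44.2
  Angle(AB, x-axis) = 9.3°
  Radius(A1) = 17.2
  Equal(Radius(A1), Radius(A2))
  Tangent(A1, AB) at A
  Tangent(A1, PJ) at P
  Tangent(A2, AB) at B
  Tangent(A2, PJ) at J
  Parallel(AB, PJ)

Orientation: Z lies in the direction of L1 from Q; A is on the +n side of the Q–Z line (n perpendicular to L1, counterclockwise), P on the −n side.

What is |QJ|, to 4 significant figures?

47.43

Tangency of A1 to both parallel lines with radius 17.2 puts A and P at Q ± 17.2·n: A = (-2.780, 16.97), P = (2.780, -16.97). Equal radii place B and J the same way about Z: B = Z + 17.2·n = (40.84, 24.12), J = Z − 17.2·n = (46.40, -9.831). Then |QJ| = |J − Q| = 47.43.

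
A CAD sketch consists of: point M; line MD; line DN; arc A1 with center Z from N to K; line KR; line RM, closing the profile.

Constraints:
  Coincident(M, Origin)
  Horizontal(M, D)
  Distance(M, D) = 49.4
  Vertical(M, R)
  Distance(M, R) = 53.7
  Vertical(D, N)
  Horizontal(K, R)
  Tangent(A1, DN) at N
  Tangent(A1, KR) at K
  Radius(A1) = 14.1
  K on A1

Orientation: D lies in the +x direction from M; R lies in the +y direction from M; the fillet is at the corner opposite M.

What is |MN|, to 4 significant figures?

63.31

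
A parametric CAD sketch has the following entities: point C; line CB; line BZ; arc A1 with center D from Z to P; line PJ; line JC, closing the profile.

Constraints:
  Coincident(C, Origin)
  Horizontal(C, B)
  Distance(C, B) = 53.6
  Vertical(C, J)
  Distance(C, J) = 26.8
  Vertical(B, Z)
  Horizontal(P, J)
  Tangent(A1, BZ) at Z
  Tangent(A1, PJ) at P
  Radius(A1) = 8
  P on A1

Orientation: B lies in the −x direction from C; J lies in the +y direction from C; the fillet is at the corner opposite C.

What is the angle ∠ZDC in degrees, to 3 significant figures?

158°

C is at the origin; CB is horizontal with |CB| = 53.6 and B on the −x side, so B = (-53.6, 0.00). CJ is vertical with |CJ| = 26.8 and J on the +y side, so J = (0.00, 26.8). The virtual corner opposite C is at (-53.6, 26.8). Tangency of A1 to BZ means the radius DZ is perpendicular to BZ and since A1 is tangent to PJ there, DP ⟂ PJ, with radius 8.0, so the center D sits 8.0 in from both sides at D = (-45.6, 18.8). That places the tangent points at Z = (-53.6, 18.8) on BZ and P = (-45.6, 26.8) on PJ. Then cos ∠ZDC = DZ·DC / (|DZ||DC|), giving 158°.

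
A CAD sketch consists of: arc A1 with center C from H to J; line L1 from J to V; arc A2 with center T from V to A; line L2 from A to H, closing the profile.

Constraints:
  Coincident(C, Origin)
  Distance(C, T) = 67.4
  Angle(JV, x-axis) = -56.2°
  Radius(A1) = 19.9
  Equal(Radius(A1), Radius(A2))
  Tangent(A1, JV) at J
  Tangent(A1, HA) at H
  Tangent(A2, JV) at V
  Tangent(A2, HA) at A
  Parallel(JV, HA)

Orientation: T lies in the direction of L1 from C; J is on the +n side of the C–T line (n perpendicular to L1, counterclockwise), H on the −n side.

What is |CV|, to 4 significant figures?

70.28

The slot axis is L1's direction at -56.2°, so u = (cos -56.2°, sin -56.2°) = (0.5563, -0.8310) and n = (−sin -56.2°, cos -56.2°) = (0.8310, 0.5563). C is at the origin and T lies 67.4 along u from C, so T = 67.4·u = (37.49, -56.01). Tangency of A1 to both parallel lines with radius 19.9 puts J and H at C ± 19.9·n: J = (16.54, 11.07), H = (-16.54, -11.07). Equal radii place V and A the same way about T: V = T + 19.9·n = (54.03, -44.94), A = T − 19.9·n = (20.96, -67.08). Then |CV| = |V − C| = 70.28.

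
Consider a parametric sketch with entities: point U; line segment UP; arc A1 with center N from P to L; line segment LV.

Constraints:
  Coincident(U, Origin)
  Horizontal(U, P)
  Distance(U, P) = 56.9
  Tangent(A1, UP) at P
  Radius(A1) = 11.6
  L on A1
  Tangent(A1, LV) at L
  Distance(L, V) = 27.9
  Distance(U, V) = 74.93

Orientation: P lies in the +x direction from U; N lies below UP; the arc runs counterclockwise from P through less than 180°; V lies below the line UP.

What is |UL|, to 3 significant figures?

50.5

Checks: |NL| = 11.60 ✓; ∠(NL, LV) = 90.00° ✓; |LV| = 27.90 ✓; |UV| = 74.93 ✓.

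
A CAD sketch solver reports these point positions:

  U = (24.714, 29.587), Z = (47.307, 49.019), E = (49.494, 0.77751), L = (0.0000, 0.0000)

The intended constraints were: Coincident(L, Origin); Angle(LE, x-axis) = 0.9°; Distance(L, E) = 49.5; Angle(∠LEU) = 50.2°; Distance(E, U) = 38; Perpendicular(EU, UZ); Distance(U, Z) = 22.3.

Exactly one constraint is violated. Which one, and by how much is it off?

Distance(U, Z) = 22.3 — off by 7.50.

L = (0.00, 0.00) ✓; LE at 0.9000° ✓; |LE| = 49.50 ✓; ∠LEU = 50.20° ✓; |EU| = 38.00 ✓; ∠(EU, UZ) = 90.00° ✓; |UZ| = 29.80 ✗.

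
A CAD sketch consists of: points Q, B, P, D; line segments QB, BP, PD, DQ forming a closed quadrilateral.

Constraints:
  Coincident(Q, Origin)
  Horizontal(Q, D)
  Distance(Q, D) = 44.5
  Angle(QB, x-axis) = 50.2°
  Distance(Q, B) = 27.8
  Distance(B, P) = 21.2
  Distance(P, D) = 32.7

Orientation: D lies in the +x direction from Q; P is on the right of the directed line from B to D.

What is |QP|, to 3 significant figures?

11.9

Checks: |BP| = 21.20 ✓; |PD| = 32.70 ✓.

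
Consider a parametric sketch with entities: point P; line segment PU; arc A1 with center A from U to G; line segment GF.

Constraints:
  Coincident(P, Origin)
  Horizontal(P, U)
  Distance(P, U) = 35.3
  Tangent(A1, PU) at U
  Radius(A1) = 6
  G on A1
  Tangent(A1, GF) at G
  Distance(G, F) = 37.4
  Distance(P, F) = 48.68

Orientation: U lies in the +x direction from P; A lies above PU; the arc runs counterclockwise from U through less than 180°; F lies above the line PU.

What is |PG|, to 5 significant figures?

41.595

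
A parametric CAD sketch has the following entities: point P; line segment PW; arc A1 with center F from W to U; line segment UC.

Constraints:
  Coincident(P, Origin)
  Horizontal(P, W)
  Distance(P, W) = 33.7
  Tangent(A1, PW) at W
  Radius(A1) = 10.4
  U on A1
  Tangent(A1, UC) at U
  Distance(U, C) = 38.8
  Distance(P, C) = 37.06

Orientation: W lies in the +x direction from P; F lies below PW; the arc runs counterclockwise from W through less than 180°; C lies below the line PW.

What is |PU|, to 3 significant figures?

25.5

P is at the origin; PW is horizontal with |PW| = 33.7 and W on the +x side, so W = (33.7, 0.00). Since A1 is tangent to PW there, FW ⟂ PW, so F = W + (0, -10.4) = (33.7, -10.4). Since FU ⟂ UC (tangency), |FC| = √(10.4² + 38.8²) = 40.2 regardless of where U sits on A1. So C lies on both circle(P, 37.06) and circle(F, 40.2); the below-PW intersection is C = (3.51, -36.9). U is the foot of the tangent from C: U = (25.1, -4.63).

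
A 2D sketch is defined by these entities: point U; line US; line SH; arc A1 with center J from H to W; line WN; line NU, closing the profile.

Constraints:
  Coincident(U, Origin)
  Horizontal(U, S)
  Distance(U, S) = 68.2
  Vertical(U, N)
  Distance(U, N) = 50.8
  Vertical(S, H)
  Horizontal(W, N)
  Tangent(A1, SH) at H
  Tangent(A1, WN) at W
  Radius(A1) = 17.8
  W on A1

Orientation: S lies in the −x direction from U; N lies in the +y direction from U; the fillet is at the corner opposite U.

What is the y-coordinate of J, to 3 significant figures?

33.0

U is at the origin; US is horizontal with |US| = 68.2 and S on the −x side, so S = (-68.2, 0.00). UN is vertical with |UN| = 50.8 and N on the +y side, so N = (0.00, 50.8). The virtual corner opposite U is at (-68.2, 50.8). Tangency of A1 to SH means the radius JH is perpendicular to SH and tangency of A1 to WN means the radius JW is perpendicular to WN, with radius 17.8, so the center J sits 17.8 in from both sides at J = (-50.4, 33.0). So J.y = 33.0.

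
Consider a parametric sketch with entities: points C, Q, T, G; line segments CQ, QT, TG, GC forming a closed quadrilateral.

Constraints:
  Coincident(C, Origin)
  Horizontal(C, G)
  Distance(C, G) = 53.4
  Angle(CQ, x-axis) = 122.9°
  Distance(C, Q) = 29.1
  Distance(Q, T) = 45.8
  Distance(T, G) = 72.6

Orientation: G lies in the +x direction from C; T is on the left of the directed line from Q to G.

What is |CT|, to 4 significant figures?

61.54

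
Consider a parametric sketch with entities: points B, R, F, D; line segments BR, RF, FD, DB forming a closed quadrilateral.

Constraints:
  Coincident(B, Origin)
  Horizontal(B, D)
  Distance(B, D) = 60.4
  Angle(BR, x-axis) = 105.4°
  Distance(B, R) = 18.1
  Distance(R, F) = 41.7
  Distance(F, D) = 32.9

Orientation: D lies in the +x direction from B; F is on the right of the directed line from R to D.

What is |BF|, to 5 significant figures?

29.459

Checks: |RF| = 41.70 ✓; |FD| = 32.90 ✓.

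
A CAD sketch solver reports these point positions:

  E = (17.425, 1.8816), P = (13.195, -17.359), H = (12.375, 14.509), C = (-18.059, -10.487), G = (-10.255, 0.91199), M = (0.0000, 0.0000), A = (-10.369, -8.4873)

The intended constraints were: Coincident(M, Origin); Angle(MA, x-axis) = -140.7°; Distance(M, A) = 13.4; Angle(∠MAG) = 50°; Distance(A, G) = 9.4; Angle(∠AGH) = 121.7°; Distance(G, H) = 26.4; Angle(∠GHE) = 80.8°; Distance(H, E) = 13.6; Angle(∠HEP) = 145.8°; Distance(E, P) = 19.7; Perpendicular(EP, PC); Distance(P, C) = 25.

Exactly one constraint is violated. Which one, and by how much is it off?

Distance(P, C) = 25 — off by 7.00.

M = (0.00, 0.00) ✓; MA at -140.7° ✓; |MA| = 13.40 ✓; ∠MAG = 50.00° ✓; |AG| = 9.400 ✓; ∠AGH = 121.7° ✓; |GH| = 26.40 ✓; ∠GHE = 80.80° ✓; |HE| = 13.60 ✓; ∠HEP = 145.8° ✓; |EP| = 19.70 ✓; ∠(EP, PC) = 90.00° ✓; |PC| = 32.00 ✗.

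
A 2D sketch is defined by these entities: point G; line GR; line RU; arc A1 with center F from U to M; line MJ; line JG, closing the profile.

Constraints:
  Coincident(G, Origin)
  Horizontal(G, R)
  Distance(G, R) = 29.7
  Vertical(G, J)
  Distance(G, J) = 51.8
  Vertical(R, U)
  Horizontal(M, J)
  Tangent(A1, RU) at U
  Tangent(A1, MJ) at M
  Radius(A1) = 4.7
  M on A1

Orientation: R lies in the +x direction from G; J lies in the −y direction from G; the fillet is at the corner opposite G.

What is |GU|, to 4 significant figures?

55.68

The virtual corner opposite G is at (29.70, -51.80). Since A1 is tangent to RU there, FU ⟂ RU and since A1 is tangent to MJ there, FM ⟂ MJ, with radius 4.7, so the center F sits 4.7 in from both sides at F = (25.00, -47.10). That places the tangent points at U = (29.70, -47.10) on RU and M = (25.00, -51.80) on MJ. Then |GU| = |U − G| = 55.68.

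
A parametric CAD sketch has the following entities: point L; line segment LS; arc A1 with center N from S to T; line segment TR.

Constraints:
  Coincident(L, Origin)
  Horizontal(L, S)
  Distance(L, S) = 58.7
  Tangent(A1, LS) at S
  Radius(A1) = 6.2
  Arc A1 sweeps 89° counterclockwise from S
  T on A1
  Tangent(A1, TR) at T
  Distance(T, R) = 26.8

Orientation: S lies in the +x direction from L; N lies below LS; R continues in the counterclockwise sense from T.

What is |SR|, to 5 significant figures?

33.557

L is at the origin; L and S share the same y with |LS| = 58.7 and S on the +x side, so S = (58.700, 0.0000). Tangency of A1 to LS means the radius NS is perpendicular to LS, so N = S + (0, -6.2) = (58.700, -6.2000). On A1, S sits at bearing 90° from N; an 89° counterclockwise sweep puts T at bearing 179°, so T = N + 6.2·(cos 179°, sin 179°) = (52.501, -6.0918). Since A1 is tangent to TR there, NT ⟂ TR, so TR runs along (−sin 179°, cos 179°); with |TR| = 26.8, R = (52.033, -32.888). Then |SR| = |R − S| = 33.557.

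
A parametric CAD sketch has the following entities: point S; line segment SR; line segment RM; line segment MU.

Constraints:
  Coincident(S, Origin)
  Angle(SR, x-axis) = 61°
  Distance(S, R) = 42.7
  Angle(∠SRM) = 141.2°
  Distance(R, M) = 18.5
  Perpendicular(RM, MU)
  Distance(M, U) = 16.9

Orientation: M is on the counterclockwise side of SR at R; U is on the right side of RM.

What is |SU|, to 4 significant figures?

67.73

∠SRM = 141.2°, so RM runs at 61.0° + (180° − 141.2°) = 99.80° from the x-axis; with |RM| = 18.5, M = R + 18.5·(cos 99.80°, sin 99.80°) = (17.55, 55.58). RM ⟂ MU; with |MU| = 16.9 on the right of RM, U = M + 16.9·(0.9854, 0.1702) = (34.21, 58.45). Then |SU| = |U − S| = 67.73.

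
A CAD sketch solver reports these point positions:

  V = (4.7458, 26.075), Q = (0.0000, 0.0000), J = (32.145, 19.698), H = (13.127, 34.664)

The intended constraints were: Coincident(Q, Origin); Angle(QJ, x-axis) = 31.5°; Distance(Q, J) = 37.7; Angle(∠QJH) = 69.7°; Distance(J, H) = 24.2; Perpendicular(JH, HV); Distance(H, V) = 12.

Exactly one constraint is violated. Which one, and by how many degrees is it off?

Perpendicular(JH, HV) — off by 6.10°.

Q = (0.00, 0.00) ✓; QJ at 31.50° ✓; |QJ| = 37.70 ✓; ∠QJH = 69.70° ✓; |JH| = 24.20 ✓; ∠(JH, HV) = 83.90° ✗; |HV| = 12.00 ✓.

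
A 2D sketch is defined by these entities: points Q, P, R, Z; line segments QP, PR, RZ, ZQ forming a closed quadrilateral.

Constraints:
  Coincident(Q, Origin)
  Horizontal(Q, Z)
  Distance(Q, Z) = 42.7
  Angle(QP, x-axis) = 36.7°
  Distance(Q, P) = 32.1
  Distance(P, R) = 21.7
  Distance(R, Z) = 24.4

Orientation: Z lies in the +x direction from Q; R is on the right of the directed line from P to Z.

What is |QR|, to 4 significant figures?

18.37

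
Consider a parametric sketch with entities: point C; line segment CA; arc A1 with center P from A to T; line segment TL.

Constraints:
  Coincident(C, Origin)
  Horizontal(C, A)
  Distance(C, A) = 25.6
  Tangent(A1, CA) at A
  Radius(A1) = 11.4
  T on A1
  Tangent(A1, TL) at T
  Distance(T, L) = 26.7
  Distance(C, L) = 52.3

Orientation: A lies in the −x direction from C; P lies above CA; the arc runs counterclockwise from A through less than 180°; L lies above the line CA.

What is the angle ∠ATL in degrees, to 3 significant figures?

114°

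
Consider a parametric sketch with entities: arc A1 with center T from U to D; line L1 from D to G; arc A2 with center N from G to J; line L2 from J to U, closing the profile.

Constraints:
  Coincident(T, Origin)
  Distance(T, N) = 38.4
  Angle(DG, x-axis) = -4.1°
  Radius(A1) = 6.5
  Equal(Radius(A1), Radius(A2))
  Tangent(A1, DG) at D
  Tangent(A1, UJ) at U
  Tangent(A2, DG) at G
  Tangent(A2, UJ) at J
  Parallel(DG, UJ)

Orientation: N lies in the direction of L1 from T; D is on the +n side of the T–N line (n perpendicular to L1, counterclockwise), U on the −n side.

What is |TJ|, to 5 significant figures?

38.946

The slot axis is L1's direction at -4.1°, so u = (cos -4.1°, sin -4.1°) = (0.99744, -0.071497) and n = (−sin -4.1°, cos -4.1°) = (0.071497, 0.99744). T is at the origin and N lies 38.4 along u from T, so N = 38.4·u = (38.302, -2.7455). Tangency of A1 to both parallel lines with radius 6.5 puts D and U at T ± 6.5·n: D = (0.46473, 6.4834), U = (-0.46473, -6.4834). Equal radii place G and J the same way about N: G = N + 6.5·n = (38.766, 3.7379), J = N − 6.5·n = (37.837, -9.2289). Then |TJ| = |J − T| = 38.946.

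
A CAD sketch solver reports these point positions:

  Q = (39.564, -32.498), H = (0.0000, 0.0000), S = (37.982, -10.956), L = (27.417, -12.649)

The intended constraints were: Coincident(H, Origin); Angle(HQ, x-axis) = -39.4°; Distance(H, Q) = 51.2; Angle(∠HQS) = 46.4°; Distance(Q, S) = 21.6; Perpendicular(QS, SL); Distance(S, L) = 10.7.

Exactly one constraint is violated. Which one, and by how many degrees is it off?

Perpendicular(QS, SL) — off by 4.90°.

H = (0.00, 0.00) ✓; HQ at -39.40° ✓; |HQ| = 51.20 ✓; ∠HQS = 46.40° ✓; |QS| = 21.60 ✓; ∠(QS, SL) = 94.90° ✗; |SL| = 10.70 ✓.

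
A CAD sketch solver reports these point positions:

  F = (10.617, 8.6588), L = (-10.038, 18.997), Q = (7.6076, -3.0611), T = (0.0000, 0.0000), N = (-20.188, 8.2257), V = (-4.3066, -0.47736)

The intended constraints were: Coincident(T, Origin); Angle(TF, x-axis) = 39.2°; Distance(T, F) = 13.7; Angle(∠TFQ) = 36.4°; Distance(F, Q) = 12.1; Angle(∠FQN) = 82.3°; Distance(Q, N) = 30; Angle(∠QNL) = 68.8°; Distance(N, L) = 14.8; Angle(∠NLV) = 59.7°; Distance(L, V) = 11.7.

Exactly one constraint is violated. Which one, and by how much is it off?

Distance(L, V) = 11.7 — off by 8.60.

T = (0.00, 0.00) ✓; TF at 39.20° ✓; |TF| = 13.70 ✓; ∠TFQ = 36.40° ✓; |FQ| = 12.10 ✓; ∠FQN = 82.30° ✓; |QN| = 30.00 ✓; ∠QNL = 68.80° ✓; |NL| = 14.80 ✓; ∠NLV = 59.70° ✓; |LV| = 20.30 ✗.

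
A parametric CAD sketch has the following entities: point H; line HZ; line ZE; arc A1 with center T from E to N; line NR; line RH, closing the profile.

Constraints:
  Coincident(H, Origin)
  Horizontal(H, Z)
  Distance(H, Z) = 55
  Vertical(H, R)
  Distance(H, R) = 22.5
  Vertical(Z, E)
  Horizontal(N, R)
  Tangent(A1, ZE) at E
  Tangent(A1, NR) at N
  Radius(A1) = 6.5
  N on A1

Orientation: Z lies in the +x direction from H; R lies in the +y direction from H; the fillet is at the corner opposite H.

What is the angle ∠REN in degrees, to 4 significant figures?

38.26°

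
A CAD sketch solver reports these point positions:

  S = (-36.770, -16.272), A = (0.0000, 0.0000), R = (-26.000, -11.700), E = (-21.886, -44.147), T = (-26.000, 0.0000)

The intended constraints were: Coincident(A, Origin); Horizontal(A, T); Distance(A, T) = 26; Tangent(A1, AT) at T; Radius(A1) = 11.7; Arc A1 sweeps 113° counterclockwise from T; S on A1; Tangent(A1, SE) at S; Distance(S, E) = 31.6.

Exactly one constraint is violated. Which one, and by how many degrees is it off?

Tangent(A1, SE) at S — off by 5.10°.

A = (0.00, 0.00) ✓; A.y = 0.00, T.y = 0.00 ✓; |AT| = 26.00 ✓; ∠(RT, TA) = 90.00° ✓; |RT| = 11.70 ✓; bearing(R→S) − bearing(R→T) = 113.0° ✓; |RS| = 11.70 ✓; ∠(RS, SE) = 84.90° ✗; |SE| = 31.60 ✓.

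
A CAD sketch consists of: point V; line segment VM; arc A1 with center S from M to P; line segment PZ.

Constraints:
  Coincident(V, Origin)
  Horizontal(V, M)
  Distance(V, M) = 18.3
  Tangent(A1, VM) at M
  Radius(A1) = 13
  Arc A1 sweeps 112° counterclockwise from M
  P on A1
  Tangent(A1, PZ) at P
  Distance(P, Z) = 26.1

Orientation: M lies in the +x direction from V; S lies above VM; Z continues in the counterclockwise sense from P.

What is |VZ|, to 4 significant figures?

46.83

V is at the origin; V and M share the same y with |VM| = 18.3 and M on the +x side, so M = (18.30, 0.000). A1 meets VM tangentially, so SM is at right angles to VM, so S = M + (0, 13) = (18.30, 13.00). On A1, M sits at bearing -90° from S; a 112° counterclockwise sweep puts P at bearing 22°, so P = S + 13.0·(cos 22°, sin 22°) = (30.35, 17.87). Since A1 is tangent to PZ there, SP ⟂ PZ, so PZ runs along (−sin 22°, cos 22°); with |PZ| = 26.1, Z = (20.58, 42.07). Then |VZ| = |Z − V| = 46.83.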